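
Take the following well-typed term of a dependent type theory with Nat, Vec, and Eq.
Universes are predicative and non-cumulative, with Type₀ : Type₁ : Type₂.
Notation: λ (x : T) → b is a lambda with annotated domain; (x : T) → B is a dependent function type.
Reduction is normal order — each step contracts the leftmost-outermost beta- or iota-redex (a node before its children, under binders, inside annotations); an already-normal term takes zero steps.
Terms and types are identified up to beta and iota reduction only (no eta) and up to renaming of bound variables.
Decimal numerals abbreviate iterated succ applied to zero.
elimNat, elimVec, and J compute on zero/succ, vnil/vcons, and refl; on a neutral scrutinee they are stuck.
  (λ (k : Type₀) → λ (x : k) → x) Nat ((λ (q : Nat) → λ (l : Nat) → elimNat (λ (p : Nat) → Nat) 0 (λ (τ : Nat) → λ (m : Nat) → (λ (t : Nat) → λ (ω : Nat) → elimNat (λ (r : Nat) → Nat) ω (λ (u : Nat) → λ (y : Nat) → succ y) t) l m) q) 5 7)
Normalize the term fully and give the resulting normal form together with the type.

resulting normal form:
  35
type:
  Nat
observation: 140 normal-order steps separate the term from its normal form.


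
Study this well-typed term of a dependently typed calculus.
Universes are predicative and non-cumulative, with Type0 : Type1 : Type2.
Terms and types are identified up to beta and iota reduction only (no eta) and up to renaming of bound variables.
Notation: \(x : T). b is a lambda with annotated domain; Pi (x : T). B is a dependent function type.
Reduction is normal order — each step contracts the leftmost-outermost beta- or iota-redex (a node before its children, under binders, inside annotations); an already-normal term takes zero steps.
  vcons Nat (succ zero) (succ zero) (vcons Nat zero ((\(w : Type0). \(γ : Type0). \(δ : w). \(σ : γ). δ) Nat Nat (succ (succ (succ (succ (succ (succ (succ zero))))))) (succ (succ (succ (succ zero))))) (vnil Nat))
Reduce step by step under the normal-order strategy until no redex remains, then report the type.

normal-order reduction:
  vcons Nat (succ zero) (succ zero) (vcons Nat zero ((\(w : Type0). \(γ : Type0). \(δ : w). \(σ : γ). δ) Nat Nat (succ (succ (succ (succ (succ (succ (succ zero))))))) (succ (succ (succ (succ zero))))) (vnil Nat))
  ~> vcons Nat (succ zero) (succ zero) (vcons Nat zero ((\(w : Type0). \(γ : Nat). \(δ : w). γ) Nat (succ (succ (succ (succ (succ (succ (succ zero))))))) (succ (succ (succ (succ zero))))) (vnil Nat))
  ~> vcons Nat (succ zero) (succ zero) (vcons Nat zero ((\(w : Nat). \(γ : Nat). w) (succ (succ (succ (succ (succ (succ (succ zero))))))) (succ (succ (succ (succ zero))))) (vnil Nat))
  ~> vcons Nat (succ zero) (succ zero) (vcons Nat zero ((\(w : Nat). succ (succ (succ (succ (succ (succ (succ zero))))))) (succ (succ (succ (succ zero))))) (vnil Nat))
  ~> vcons Nat (succ zero) (succ zero) (vcons Nat zero (succ (succ (succ (succ (succ (succ (succ zero))))))) (vnil Nat))
inferred type:
  Vec Nat (succ (succ zero))


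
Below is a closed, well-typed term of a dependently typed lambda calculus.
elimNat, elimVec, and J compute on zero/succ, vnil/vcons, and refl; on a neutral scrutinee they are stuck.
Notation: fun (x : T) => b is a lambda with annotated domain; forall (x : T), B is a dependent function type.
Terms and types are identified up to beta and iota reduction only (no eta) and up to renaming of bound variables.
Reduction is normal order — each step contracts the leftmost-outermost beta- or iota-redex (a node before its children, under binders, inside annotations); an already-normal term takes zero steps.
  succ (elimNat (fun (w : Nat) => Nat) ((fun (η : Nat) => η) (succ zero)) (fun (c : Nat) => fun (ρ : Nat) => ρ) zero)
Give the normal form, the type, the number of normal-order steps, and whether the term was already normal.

resulting normal form:
  succ (succ zero)
the term's type:
  Nat
steps to reach normal form (normal order): 2
term was already normal: no
first redex: an elimNat iota-redex


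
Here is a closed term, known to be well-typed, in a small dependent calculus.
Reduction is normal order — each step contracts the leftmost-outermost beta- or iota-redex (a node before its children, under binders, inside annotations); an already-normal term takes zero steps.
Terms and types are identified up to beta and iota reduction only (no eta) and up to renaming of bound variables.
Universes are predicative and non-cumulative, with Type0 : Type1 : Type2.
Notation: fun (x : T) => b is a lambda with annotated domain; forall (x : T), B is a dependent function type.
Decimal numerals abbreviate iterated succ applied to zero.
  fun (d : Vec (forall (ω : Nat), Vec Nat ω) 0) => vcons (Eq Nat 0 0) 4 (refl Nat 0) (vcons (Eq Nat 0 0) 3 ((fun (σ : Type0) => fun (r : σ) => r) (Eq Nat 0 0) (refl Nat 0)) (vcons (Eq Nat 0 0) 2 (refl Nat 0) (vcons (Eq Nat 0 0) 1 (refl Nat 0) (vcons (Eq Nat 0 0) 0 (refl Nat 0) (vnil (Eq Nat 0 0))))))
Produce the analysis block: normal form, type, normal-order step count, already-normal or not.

reduced normal form:
  fun (d : Vec (forall (ω : Nat), Vec Nat ω) 0) => vcons (Eq Nat 0 0) 4 (refl Nat 0) (vcons (Eq Nat 0 0) 3 (refl Nat 0) (vcons (Eq Nat 0 0) 2 (refl Nat 0) (vcons (Eq Nat 0 0) 1 (refl Nat 0) (vcons (Eq Nat 0 0) 0 (refl Nat 0) (vnil (Eq Nat 0 0))))))
type:
  forall (d : Vec (forall (ω : Nat), Vec Nat ω) 0), Vec (Eq Nat 0 0) 5
steps to reach normal form (normal order): 2
started in normal form: no
first contracted redex: a beta-redex


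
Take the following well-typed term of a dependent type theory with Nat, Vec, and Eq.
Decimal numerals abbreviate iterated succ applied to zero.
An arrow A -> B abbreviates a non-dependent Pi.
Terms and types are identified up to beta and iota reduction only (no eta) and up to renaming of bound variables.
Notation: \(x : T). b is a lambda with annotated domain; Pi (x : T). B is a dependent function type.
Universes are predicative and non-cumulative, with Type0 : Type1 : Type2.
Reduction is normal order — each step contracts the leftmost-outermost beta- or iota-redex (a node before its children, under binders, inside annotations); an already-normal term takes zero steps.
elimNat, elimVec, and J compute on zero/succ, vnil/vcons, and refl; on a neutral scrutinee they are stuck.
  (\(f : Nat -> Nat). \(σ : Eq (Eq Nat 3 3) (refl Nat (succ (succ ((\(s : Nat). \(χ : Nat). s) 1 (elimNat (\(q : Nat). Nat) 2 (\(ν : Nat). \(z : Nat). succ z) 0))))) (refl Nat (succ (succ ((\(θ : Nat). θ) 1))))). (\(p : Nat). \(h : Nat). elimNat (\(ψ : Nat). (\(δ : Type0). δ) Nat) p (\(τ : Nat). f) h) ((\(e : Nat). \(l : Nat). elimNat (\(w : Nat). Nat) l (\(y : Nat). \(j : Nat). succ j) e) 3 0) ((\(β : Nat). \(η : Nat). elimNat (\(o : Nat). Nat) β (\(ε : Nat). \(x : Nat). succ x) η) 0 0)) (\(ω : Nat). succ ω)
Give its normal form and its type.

resulting normal form:
  \(f : Eq (Eq Nat 3 3) (refl Nat 3) (refl Nat 3)). 3
type:
  Eq (Eq Nat 3 3) (refl Nat 3) (refl Nat 3) -> Nat


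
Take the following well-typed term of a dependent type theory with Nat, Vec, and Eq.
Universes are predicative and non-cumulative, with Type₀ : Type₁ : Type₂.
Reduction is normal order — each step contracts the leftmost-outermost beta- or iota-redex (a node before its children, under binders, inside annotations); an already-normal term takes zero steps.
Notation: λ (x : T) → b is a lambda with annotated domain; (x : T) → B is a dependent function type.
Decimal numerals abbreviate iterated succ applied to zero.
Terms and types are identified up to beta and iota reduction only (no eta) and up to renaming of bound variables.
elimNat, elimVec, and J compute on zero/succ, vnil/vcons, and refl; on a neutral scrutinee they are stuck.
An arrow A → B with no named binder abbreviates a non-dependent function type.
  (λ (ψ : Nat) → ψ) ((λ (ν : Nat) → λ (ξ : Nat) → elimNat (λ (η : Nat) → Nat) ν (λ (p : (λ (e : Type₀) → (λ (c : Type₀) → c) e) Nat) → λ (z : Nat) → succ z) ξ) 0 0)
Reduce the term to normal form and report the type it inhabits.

reduced normal form:
  0
type:
  Nat
observation: reduction starts at a beta-redex, and 4 normal-order steps reach the normal form.


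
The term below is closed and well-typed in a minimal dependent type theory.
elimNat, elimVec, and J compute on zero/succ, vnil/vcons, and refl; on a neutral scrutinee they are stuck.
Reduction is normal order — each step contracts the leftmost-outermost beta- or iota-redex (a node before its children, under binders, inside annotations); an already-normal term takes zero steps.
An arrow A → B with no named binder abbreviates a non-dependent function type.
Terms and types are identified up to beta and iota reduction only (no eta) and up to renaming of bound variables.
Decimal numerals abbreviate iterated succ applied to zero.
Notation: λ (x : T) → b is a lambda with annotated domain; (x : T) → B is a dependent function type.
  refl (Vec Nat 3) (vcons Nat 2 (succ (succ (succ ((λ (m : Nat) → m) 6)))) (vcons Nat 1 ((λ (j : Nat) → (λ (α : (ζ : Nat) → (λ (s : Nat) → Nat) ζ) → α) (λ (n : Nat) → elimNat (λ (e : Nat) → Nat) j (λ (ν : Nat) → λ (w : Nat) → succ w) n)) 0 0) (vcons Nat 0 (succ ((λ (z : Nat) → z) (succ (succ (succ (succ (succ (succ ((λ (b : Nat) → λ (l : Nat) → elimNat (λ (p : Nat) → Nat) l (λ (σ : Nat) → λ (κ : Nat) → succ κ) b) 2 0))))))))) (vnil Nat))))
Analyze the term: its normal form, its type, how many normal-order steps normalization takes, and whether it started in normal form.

normal form:
  refl (Vec Nat 3) (vcons Nat 2 9 (vcons Nat 1 0 (vcons Nat 0 9 (vnil Nat))))
the term's type:
  Eq (Vec Nat 3) (vcons Nat 2 9 (vcons Nat 1 0 (vcons Nat 0 9 (vnil Nat)))) (vcons Nat 2 9 (vcons Nat 1 0 (vcons Nat 0 9 (vnil Nat))))
steps to reach normal form (normal order): 15
started in normal form: no
first contracted redex: a beta-redex


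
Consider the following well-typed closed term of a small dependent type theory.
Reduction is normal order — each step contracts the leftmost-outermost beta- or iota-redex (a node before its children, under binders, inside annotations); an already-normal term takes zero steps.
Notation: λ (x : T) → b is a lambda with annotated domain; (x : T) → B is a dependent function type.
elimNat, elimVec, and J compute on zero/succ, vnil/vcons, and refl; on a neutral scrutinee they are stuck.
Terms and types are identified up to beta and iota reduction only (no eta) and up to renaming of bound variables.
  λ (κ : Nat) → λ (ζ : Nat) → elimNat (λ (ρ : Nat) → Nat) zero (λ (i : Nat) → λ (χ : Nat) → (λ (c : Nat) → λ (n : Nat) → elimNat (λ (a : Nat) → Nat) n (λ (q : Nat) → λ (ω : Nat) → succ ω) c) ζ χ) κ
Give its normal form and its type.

resulting normal form:
  λ (κ : Nat) → λ (ζ : Nat) → elimNat (λ (ρ : Nat) → Nat) zero (λ (i : Nat) → λ (χ : Nat) → elimNat (λ (c : Nat) → Nat) χ (λ (n : Nat) → λ (a : Nat) → succ a) ζ) κ
inferred type:
  (κ : Nat) → (ζ : Nat) → Nat
observation: contracting a beta-redex first, the term normalizes in 2 steps.


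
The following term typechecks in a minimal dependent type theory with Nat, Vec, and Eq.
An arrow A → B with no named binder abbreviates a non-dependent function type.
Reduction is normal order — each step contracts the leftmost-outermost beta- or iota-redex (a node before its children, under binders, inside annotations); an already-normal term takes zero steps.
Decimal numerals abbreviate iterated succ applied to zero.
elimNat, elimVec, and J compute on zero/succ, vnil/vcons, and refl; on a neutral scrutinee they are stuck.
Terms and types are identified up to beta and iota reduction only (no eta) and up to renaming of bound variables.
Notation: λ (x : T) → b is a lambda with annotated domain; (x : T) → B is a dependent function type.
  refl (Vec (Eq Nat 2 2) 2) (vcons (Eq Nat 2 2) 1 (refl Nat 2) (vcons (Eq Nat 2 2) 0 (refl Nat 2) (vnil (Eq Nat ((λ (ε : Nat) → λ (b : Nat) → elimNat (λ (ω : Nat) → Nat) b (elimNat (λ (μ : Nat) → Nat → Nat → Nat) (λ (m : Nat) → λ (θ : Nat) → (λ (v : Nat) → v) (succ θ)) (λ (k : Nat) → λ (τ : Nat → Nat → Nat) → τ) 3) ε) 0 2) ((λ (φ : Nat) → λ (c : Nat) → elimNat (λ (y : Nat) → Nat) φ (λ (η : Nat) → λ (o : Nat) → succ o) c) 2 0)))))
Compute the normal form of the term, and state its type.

resulting normal form:
  refl (Vec (Eq Nat 2 2) 2) (vcons (Eq Nat 2 2) 1 (refl Nat 2) (vcons (Eq Nat 2 2) 0 (refl Nat 2) (vnil (Eq Nat 2 2))))
inferred type:
  Eq (Vec (Eq Nat 2 2) 2) (vcons (Eq Nat 2 2) 1 (refl Nat 2) (vcons (Eq Nat 2 2) 0 (refl Nat 2) (vnil (Eq Nat 2 2)))) (vcons (Eq Nat 2 2) 1 (refl Nat 2) (vcons (Eq Nat 2 2) 0 (refl Nat 2) (vnil (Eq Nat 2 2))))


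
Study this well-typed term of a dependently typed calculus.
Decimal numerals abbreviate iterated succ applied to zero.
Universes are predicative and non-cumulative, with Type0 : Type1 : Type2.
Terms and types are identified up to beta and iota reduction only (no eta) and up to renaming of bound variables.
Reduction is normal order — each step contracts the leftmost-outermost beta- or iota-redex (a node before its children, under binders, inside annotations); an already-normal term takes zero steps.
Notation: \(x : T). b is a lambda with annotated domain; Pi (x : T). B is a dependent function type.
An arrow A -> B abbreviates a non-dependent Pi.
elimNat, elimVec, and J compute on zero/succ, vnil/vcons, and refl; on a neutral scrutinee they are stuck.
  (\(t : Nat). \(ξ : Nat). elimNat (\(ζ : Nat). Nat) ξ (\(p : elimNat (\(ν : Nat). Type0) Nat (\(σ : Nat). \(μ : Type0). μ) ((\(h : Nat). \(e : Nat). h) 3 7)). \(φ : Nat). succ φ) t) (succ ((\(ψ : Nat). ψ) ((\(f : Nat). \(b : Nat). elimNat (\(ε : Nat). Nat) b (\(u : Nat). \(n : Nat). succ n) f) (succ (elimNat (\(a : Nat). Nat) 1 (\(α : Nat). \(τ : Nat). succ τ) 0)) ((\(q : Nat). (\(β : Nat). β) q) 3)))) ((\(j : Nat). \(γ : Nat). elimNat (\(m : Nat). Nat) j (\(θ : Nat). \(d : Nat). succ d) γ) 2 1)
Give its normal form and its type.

resulting normal form:
  9
type:
  Nat


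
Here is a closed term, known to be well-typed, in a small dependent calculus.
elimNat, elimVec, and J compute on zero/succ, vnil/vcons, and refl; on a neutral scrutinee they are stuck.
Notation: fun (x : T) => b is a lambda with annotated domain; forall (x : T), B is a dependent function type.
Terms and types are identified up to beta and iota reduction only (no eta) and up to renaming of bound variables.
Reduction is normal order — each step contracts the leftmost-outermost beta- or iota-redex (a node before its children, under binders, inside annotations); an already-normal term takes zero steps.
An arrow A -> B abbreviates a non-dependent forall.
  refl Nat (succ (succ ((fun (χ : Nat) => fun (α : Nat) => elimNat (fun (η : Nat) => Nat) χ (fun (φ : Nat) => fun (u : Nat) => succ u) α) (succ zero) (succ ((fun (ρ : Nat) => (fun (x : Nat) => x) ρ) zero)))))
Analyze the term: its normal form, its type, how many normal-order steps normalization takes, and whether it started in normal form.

reduced normal form:
  refl Nat (succ (succ (succ (succ zero))))
the term's type:
  Eq Nat (succ (succ (succ (succ zero)))) (succ (succ (succ (succ zero))))
normal-order step count: 8
term was already normal: no
first redex: a beta-redex


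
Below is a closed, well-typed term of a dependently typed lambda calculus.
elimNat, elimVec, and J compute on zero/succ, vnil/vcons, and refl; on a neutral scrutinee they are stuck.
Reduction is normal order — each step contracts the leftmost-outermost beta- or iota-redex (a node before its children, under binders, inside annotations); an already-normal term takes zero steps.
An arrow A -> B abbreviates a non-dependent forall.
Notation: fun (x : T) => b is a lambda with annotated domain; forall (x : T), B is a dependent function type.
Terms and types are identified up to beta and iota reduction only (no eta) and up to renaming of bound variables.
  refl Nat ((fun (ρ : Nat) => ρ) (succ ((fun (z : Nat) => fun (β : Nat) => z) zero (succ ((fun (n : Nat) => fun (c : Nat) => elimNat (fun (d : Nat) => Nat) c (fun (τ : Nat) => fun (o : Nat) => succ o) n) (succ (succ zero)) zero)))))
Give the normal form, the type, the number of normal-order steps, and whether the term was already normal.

resulting normal form:
  refl Nat (succ zero)
type:
  Eq Nat (succ zero) (succ zero)
reduction steps (normal order): 3
term was already normal: no
first redex: a beta-redex


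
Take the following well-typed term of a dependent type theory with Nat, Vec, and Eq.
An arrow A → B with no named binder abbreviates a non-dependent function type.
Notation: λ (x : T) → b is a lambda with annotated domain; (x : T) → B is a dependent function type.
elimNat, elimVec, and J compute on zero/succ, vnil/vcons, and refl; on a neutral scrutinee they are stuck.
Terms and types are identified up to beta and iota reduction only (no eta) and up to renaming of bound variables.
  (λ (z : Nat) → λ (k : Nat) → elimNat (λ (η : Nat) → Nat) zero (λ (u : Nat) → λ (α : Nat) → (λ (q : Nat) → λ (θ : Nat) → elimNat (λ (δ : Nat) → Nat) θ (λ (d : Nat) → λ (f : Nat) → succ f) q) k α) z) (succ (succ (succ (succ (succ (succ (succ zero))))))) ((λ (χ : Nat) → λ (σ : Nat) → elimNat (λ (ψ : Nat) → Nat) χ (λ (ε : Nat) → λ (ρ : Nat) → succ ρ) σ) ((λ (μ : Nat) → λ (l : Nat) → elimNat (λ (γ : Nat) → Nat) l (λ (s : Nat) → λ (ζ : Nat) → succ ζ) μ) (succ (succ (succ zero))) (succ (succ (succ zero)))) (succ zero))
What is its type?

inferred type:
  Nat


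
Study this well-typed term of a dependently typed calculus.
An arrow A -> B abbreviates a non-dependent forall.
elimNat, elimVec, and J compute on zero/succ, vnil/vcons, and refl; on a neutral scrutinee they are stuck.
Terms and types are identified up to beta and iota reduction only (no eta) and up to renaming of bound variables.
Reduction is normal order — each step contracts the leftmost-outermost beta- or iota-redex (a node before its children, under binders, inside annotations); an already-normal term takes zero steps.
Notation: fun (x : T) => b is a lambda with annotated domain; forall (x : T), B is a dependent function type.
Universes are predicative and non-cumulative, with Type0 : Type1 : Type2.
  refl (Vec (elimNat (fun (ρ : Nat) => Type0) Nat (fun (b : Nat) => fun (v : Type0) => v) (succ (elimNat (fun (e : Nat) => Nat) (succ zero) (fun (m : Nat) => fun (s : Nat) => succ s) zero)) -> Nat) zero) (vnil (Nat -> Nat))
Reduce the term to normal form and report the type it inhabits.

resulting normal form:
  refl (Vec (Nat -> Nat) zero) (vnil (Nat -> Nat))
type:
  Eq (Vec (Nat -> Nat) zero) (vnil (Nat -> Nat)) (vnil (Nat -> Nat))
observation: 8 normal-order steps separate the term from its normal form.


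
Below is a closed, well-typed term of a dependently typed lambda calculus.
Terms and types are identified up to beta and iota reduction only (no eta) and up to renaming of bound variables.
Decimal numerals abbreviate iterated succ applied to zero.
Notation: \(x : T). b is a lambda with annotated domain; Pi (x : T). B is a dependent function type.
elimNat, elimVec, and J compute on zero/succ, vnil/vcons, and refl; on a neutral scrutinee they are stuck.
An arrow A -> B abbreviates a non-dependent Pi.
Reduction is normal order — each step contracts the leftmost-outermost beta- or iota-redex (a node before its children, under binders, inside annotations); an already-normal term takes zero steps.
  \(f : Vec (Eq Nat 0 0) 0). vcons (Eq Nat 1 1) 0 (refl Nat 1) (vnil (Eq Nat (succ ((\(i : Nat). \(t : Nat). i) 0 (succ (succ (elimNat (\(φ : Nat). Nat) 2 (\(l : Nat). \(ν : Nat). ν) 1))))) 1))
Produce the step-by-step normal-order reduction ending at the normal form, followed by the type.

normal-order reduction sequence:
  \(f : Vec (Eq Nat 0 0) 0). vcons (Eq Nat 1 1) 0 (refl Nat 1) (vnil (Eq Nat (succ ((\(i : Nat). \(t : Nat). i) 0 (succ (succ (elimNat (\(φ : Nat). Nat) 2 (\(l : Nat). \(ν : Nat). ν) 1))))) 1))
  ~> \(f : Vec (Eq Nat 0 0) 0). vcons (Eq Nat 1 1) 0 (refl Nat 1) (vnil (Eq Nat (succ ((\(i : Nat). 0) (succ (succ (elimNat (\(t : Nat). Nat) 2 (\(φ : Nat). \(l : Nat). l) 1))))) 1))
  ~> \(f : Vec (Eq Nat 0 0) 0). vcons (Eq Nat 1 1) 0 (refl Nat 1) (vnil (Eq Nat 1 1))
type:
  Vec (Eq Nat 0 0) 0 -> Vec (Eq Nat 1 1) 1


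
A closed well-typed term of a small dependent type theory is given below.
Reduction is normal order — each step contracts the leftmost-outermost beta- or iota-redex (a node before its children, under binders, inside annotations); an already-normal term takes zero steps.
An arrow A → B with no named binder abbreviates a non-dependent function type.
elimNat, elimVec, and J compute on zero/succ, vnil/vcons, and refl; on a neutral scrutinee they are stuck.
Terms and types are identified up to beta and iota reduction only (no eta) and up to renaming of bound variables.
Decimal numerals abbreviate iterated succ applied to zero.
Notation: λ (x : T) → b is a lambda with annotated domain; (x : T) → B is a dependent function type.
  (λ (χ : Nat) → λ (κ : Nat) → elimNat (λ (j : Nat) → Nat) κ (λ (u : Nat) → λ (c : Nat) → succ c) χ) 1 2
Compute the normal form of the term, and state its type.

resulting normal form:
  3
the term's type:
  Nat


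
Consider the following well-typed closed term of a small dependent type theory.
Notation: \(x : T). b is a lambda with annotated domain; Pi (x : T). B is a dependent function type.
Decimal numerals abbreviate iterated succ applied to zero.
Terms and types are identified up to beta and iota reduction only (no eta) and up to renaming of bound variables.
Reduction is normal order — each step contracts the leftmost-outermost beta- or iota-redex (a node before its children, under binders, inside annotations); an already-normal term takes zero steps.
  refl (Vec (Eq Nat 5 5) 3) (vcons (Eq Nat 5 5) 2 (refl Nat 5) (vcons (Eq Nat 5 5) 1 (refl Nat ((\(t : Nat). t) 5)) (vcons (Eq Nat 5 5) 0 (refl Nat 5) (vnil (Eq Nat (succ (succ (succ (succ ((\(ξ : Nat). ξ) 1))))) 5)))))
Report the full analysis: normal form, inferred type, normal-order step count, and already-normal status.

reduced normal form:
  refl (Vec (Eq Nat 5 5) 3) (vcons (Eq Nat 5 5) 2 (refl Nat 5) (vcons (Eq Nat 5 5) 1 (refl Nat 5) (vcons (Eq Nat 5 5) 0 (refl Nat 5) (vnil (Eq Nat 5 5)))))
the term's type:
  Eq (Vec (Eq Nat 5 5) 3) (vcons (Eq Nat 5 5) 2 (refl Nat 5) (vcons (Eq Nat 5 5) 1 (refl Nat 5) (vcons (Eq Nat 5 5) 0 (refl Nat 5) (vnil (Eq Nat 5 5))))) (vcons (Eq Nat 5 5) 2 (refl Nat 5) (vcons (Eq Nat 5 5) 1 (refl Nat 5) (vcons (Eq Nat 5 5) 0 (refl Nat 5) (vnil (Eq Nat 5 5)))))
reduction steps (normal order): 2
term was already normal: no
first contracted redex: a beta-redex


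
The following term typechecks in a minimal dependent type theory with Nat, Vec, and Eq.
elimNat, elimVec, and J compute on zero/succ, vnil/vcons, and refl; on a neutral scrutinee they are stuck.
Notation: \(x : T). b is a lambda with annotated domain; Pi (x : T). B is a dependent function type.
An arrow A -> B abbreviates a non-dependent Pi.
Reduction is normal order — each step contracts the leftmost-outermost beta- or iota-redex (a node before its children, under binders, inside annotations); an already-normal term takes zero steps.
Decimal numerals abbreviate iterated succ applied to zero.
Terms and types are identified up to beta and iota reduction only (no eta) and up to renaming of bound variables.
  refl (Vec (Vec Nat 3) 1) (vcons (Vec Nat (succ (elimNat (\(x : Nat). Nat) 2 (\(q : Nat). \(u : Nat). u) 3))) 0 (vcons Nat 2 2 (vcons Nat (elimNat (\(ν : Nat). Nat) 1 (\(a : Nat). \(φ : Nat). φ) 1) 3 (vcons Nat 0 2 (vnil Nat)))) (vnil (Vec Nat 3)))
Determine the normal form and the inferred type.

resulting normal form:
  refl (Vec (Vec Nat 3) 1) (vcons (Vec Nat 3) 0 (vcons Nat 2 2 (vcons Nat 1 3 (vcons Nat 0 2 (vnil Nat)))) (vnil (Vec Nat 3)))
inferred type:
  Eq (Vec (Vec Nat 3) 1) (vcons (Vec Nat 3) 0 (vcons Nat 2 2 (vcons Nat 1 3 (vcons Nat 0 2 (vnil Nat)))) (vnil (Vec Nat 3))) (vcons (Vec Nat 3) 0 (vcons Nat 2 2 (vcons Nat 1 3 (vcons Nat 0 2 (vnil Nat)))) (vnil (Vec Nat 3)))
observation: the term reaches its normal form after 14 normal-order steps.


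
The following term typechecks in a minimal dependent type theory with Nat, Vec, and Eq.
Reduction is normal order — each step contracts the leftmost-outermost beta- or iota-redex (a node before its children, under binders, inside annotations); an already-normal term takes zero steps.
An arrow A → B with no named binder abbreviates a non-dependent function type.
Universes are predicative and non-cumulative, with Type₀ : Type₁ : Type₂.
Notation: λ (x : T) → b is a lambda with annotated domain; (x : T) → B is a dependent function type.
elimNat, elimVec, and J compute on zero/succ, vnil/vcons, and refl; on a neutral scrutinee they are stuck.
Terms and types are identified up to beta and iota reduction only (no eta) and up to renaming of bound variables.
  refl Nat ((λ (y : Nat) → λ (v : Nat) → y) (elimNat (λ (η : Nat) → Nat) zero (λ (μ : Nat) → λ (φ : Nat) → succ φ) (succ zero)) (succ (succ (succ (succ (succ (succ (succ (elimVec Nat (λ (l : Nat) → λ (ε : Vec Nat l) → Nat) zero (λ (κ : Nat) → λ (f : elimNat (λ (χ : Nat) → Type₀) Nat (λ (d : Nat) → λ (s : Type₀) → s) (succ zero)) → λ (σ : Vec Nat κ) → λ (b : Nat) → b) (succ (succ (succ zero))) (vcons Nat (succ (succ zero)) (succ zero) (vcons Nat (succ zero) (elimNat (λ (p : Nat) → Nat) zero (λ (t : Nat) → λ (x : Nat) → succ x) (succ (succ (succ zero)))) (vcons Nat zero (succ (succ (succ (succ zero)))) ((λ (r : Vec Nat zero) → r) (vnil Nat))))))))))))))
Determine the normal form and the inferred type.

reduced normal form:
  refl Nat (succ zero)
the term's type:
  Eq Nat (succ zero) (succ zero)


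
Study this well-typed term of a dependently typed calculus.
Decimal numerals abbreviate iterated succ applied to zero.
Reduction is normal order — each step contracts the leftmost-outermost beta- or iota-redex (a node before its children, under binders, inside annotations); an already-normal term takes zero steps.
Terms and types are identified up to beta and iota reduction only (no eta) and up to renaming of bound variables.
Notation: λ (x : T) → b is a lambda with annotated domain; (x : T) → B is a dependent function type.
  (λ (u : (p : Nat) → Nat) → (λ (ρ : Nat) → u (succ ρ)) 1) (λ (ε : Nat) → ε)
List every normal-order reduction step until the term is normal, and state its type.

reduction (normal order):
  (λ (u : (p : Nat) → Nat) → (λ (ρ : Nat) → u (succ ρ)) 1) (λ (ε : Nat) → ε)
  ~> (λ (u : Nat) → (λ (p : Nat) → p) (succ u)) 1
  ~> (λ (u : Nat) → u) 2
  ~> 2
inferred type:
  Nat


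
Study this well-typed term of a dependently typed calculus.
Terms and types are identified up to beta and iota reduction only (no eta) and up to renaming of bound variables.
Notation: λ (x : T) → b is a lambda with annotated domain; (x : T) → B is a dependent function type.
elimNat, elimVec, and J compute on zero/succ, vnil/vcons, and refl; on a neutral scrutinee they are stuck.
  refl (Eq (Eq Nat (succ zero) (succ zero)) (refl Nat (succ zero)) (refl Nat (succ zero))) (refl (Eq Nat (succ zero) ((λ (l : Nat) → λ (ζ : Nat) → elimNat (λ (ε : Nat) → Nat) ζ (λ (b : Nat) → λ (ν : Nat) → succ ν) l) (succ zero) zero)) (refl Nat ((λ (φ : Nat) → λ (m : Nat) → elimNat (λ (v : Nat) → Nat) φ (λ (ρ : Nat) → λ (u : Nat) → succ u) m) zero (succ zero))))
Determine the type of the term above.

type:
  Eq (Eq (Eq Nat (succ zero) (succ zero)) (refl Nat (succ zero)) (refl Nat (succ zero))) (refl (Eq Nat (succ zero) (succ zero)) (refl Nat (succ zero))) (refl (Eq Nat (succ zero) (succ zero)) (refl Nat (succ zero)))


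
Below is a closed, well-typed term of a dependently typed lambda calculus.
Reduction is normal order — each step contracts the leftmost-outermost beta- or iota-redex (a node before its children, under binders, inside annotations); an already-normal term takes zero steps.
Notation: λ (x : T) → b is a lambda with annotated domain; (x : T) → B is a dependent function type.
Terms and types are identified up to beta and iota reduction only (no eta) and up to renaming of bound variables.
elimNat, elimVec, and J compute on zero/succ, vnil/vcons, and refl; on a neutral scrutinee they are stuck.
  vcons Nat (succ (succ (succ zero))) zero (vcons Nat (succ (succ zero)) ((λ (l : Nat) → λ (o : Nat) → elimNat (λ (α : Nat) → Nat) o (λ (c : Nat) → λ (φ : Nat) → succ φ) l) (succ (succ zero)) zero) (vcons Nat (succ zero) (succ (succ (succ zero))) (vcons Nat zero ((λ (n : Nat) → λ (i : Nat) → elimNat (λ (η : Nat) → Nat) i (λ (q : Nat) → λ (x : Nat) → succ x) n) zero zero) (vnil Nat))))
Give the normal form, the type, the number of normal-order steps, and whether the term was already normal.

resulting normal form:
  vcons Nat (succ (succ (succ zero))) zero (vcons Nat (succ (succ zero)) (succ (succ zero)) (vcons Nat (succ zero) (succ (succ (succ zero))) (vcons Nat zero zero (vnil Nat))))
inferred type:
  Vec Nat (succ (succ (succ (succ zero))))
normal-order step count: 12
term was already normal: no
first redex: a beta-redex


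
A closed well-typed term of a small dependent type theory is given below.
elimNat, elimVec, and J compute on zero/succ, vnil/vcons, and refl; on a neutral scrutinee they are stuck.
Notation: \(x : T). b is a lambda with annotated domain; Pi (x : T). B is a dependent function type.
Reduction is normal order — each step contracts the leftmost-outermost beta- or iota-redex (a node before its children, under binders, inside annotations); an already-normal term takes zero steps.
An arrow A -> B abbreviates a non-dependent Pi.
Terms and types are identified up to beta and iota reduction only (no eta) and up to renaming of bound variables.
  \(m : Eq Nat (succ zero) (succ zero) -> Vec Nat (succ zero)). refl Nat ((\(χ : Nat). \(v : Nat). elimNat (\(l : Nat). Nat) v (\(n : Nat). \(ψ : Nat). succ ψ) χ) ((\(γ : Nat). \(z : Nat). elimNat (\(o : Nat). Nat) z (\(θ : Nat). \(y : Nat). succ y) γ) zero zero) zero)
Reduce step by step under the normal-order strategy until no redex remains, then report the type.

reduction (normal order):
  \(m : Eq Nat (succ zero) (succ zero) -> Vec Nat (succ zero)). refl Nat ((\(χ : Nat). \(v : Nat). elimNat (\(l : Nat). Nat) v (\(n : Nat). \(ψ : Nat). succ ψ) χ) ((\(γ : Nat). \(z : Nat). elimNat (\(o : Nat). Nat) z (\(θ : Nat). \(y : Nat). succ y) γ) zero zero) zero)
  ~> \(m : Eq Nat (succ zero) (succ zero) -> Vec Nat (succ zero)). refl Nat ((\(χ : Nat). elimNat (\(v : Nat). Nat) χ (\(l : Nat). \(n : Nat). succ n) ((\(ψ : Nat). \(γ : Nat). elimNat (\(z : Nat). Nat) γ (\(o : Nat). \(θ : Nat). succ θ) ψ) zero zero)) zero)
  ~> \(m : Eq Nat (succ zero) (succ zero) -> Vec Nat (succ zero)). refl Nat (elimNat (\(χ : Nat). Nat) zero (\(v : Nat). \(l : Nat). succ l) ((\(n : Nat). \(ψ : Nat). elimNat (\(γ : Nat). Nat) ψ (\(z : Nat). \(o : Nat). succ o) n) zero zero))
  ~> \(m : Eq Nat (succ zero) (succ zero) -> Vec Nat (succ zero)). refl Nat (elimNat (\(χ : Nat). Nat) zero (\(v : Nat). \(l : Nat). succ l) ((\(n : Nat). elimNat (\(ψ : Nat). Nat) n (\(γ : Nat). \(z : Nat). succ z) zero) zero))
  ~> \(m : Eq Nat (succ zero) (succ zero) -> Vec Nat (succ zero)). refl Nat (elimNat (\(χ : Nat). Nat) zero (\(v : Nat). \(l : Nat). succ l) (elimNat (\(n : Nat). Nat) zero (\(ψ : Nat). \(γ : Nat). succ γ) zero))
  ~> \(m : Eq Nat (succ zero) (succ zero) -> Vec Nat (succ zero)). refl Nat (elimNat (\(χ : Nat). Nat) zero (\(v : Nat). \(l : Nat). succ l) zero)
  ~> \(m : Eq Nat (succ zero) (succ zero) -> Vec Nat (succ zero)). refl Nat zero
type:
  (Eq Nat (succ zero) (succ zero) -> Vec Nat (succ zero)) -> Eq Nat zero zero


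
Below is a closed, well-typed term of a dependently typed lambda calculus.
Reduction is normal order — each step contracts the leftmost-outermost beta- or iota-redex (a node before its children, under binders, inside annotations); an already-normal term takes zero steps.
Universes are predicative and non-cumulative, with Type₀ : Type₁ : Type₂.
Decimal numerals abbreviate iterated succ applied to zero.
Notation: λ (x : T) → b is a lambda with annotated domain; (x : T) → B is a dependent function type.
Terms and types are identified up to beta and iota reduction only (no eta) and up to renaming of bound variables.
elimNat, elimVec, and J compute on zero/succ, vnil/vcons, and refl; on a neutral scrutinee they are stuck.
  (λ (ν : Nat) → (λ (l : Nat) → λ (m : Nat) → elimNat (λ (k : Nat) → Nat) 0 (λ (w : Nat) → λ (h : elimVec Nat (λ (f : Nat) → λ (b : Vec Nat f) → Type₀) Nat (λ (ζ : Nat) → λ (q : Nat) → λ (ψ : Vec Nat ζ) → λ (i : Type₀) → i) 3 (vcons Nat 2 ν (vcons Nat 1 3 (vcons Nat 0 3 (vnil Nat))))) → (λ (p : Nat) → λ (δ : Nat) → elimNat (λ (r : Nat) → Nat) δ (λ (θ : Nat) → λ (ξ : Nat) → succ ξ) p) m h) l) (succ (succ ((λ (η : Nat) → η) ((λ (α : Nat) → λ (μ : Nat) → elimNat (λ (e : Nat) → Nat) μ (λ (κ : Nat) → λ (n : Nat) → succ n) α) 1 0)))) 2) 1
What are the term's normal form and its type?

resulting normal form:
  6
type:
  Nat
observation: 63 normal-order steps separate the term from its normal form.


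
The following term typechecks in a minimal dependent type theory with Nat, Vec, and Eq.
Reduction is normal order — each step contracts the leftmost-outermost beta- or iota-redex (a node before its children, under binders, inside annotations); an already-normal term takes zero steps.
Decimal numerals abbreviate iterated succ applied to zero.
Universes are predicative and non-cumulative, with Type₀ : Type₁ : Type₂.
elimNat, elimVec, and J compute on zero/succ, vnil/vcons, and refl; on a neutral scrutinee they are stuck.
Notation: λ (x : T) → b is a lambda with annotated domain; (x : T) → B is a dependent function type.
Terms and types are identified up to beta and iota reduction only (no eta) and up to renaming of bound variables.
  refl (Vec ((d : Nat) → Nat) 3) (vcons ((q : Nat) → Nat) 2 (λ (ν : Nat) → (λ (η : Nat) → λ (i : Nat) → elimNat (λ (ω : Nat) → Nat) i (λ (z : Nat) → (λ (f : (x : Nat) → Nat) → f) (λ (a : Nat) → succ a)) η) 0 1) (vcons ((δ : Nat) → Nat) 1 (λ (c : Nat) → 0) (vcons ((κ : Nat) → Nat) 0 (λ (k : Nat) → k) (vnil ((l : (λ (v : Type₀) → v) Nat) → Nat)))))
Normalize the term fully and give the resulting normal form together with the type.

normal form:
  refl (Vec ((d : Nat) → Nat) 3) (vcons ((q : Nat) → Nat) 2 (λ (ν : Nat) → 1) (vcons ((η : Nat) → Nat) 1 (λ (i : Nat) → 0) (vcons ((ω : Nat) → Nat) 0 (λ (z : Nat) → z) (vnil ((f : Nat) → Nat)))))
inferred type:
  Eq (Vec ((d : Nat) → Nat) 3) (vcons ((q : Nat) → Nat) 2 (λ (ν : Nat) → 1) (vcons ((η : Nat) → Nat) 1 (λ (i : Nat) → 0) (vcons ((ω : Nat) → Nat) 0 (λ (z : Nat) → z) (vnil ((f : Nat) → Nat))))) (vcons ((x : Nat) → Nat) 2 (λ (a : Nat) → 1) (vcons ((δ : Nat) → Nat) 1 (λ (c : Nat) → 0) (vcons ((κ : Nat) → Nat) 0 (λ (k : Nat) → k) (vnil ((l : Nat) → Nat)))))
observation: normalization takes exactly 4 steps under the normal-order strategy.


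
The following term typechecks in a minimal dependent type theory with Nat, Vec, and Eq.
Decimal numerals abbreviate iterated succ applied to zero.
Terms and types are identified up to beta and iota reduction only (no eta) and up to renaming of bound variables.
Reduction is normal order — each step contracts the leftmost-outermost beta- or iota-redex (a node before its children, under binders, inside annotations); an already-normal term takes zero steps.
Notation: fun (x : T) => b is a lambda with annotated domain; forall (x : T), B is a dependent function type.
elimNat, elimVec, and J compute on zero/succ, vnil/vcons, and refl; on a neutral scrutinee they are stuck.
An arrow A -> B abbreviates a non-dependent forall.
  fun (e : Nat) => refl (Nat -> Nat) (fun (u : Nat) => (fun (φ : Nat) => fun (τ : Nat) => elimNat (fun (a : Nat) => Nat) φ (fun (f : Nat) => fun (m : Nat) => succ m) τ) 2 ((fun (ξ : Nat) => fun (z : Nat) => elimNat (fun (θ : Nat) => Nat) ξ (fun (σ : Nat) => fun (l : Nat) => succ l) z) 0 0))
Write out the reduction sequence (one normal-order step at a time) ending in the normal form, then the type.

reduction (normal order):
  fun (e : Nat) => refl (Nat -> Nat) (fun (u : Nat) => (fun (φ : Nat) => fun (τ : Nat) => elimNat (fun (a : Nat) => Nat) φ (fun (f : Nat) => fun (m : Nat) => succ m) τ) 2 ((fun (ξ : Nat) => fun (z : Nat) => elimNat (fun (θ : Nat) => Nat) ξ (fun (σ : Nat) => fun (l : Nat) => succ l) z) 0 0))
  ~> fun (e : Nat) => refl (Nat -> Nat) (fun (u : Nat) => (fun (φ : Nat) => elimNat (fun (τ : Nat) => Nat) 2 (fun (a : Nat) => fun (f : Nat) => succ f) φ) ((fun (m : Nat) => fun (ξ : Nat) => elimNat (fun (z : Nat) => Nat) m (fun (θ : Nat) => fun (σ : Nat) => succ σ) ξ) 0 0))
  ~> fun (e : Nat) => refl (Nat -> Nat) (fun (u : Nat) => elimNat (fun (φ : Nat) => Nat) 2 (fun (τ : Nat) => fun (a : Nat) => succ a) ((fun (f : Nat) => fun (m : Nat) => elimNat (fun (ξ : Nat) => Nat) f (fun (z : Nat) => fun (θ : Nat) => succ θ) m) 0 0))
  ~> fun (e : Nat) => refl (Nat -> Nat) (fun (u : Nat) => elimNat (fun (φ : Nat) => Nat) 2 (fun (τ : Nat) => fun (a : Nat) => succ a) ((fun (f : Nat) => elimNat (fun (m : Nat) => Nat) 0 (fun (ξ : Nat) => fun (z : Nat) => succ z) f) 0))
  ~> fun (e : Nat) => refl (Nat -> Nat) (fun (u : Nat) => elimNat (fun (φ : Nat) => Nat) 2 (fun (τ : Nat) => fun (a : Nat) => succ a) (elimNat (fun (f : Nat) => Nat) 0 (fun (m : Nat) => fun (ξ : Nat) => succ ξ) 0))
  ~> fun (e : Nat) => refl (Nat -> Nat) (fun (u : Nat) => elimNat (fun (φ : Nat) => Nat) 2 (fun (τ : Nat) => fun (a : Nat) => succ a) 0)
  ~> fun (e : Nat) => refl (Nat -> Nat) (fun (u : Nat) => 2)
type:
  Nat -> Eq (Nat -> Nat) (fun (e : Nat) => 2) (fun (u : Nat) => 2)


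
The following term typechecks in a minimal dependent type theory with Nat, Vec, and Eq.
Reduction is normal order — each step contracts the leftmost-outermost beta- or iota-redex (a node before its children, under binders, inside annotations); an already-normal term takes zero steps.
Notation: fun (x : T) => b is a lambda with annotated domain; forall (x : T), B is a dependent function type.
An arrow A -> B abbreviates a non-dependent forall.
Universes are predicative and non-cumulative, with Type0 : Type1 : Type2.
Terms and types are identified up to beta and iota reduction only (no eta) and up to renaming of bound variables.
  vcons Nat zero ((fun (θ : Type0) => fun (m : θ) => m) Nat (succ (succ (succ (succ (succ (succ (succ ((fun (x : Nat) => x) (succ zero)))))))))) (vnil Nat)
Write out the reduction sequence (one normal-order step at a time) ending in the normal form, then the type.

reduction (normal order):
  vcons Nat zero ((fun (θ : Type0) => fun (m : θ) => m) Nat (succ (succ (succ (succ (succ (succ (succ ((fun (x : Nat) => x) (succ zero)))))))))) (vnil Nat)
  ~> vcons Nat zero ((fun (θ : Nat) => θ) (succ (succ (succ (succ (succ (succ (succ ((fun (m : Nat) => m) (succ zero)))))))))) (vnil Nat)
  ~> vcons Nat zero (succ (succ (succ (succ (succ (succ (succ ((fun (θ : Nat) => θ) (succ zero))))))))) (vnil Nat)
  ~> vcons Nat zero (succ (succ (succ (succ (succ (succ (succ (succ zero)))))))) (vnil Nat)
the term's type:
  Vec Nat (succ zero)


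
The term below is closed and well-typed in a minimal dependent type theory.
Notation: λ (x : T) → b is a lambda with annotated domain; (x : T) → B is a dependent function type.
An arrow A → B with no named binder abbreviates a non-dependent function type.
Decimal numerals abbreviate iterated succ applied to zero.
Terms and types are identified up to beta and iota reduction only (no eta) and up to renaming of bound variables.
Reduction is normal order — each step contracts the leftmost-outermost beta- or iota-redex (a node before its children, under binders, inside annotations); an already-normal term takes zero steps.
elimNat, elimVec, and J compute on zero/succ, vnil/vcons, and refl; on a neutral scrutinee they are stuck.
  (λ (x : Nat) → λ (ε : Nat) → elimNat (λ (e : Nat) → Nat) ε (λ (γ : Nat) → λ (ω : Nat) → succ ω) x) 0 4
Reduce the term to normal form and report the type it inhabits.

normal form:
  4
type:
  Nat
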